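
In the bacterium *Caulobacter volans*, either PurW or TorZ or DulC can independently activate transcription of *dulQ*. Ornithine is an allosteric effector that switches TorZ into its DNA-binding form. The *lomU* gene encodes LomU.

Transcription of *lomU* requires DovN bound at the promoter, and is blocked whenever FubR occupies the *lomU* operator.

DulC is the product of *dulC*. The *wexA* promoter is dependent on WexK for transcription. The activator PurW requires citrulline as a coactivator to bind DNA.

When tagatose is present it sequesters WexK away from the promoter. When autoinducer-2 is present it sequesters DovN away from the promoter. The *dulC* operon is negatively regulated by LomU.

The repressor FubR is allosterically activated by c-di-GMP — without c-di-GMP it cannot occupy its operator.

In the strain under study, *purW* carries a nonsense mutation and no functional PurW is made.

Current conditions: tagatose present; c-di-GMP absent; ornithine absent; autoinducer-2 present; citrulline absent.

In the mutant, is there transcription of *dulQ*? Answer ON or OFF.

PurW is non-functional in this strain, so it has no effect.
Ornithine is absent, so TorZ is inactive.
c-di-GMP is absent, so FubR is inactive.
Autoinducer-2 is present, so DovN is inactive.
Required activator DovN is absent, so *lomU* is not transcribed.
So LomU is not produced.
With no repressor bound, *dulC* is transcribed.
So DulC is produced and active.
Activator DulC is present, so *dulQ* is transcribed.

ON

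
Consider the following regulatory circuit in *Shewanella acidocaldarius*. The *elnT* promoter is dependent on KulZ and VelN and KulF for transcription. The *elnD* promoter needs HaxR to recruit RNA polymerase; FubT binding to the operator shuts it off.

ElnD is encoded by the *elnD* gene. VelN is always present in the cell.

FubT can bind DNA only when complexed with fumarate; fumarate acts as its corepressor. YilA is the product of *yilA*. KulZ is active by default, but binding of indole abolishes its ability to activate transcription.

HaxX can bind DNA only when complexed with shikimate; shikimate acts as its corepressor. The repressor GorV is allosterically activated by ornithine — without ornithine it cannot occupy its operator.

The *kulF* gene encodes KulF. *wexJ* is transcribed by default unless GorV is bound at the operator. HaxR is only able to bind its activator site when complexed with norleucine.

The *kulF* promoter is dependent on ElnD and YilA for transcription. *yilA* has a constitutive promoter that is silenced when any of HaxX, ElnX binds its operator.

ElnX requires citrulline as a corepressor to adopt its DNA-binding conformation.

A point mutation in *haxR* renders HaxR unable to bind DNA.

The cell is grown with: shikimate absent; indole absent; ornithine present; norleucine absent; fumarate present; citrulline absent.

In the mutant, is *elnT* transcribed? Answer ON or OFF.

OFF

Indole is absent, so KulZ is active.
VelN is produced constitutively and is active.
Fumarate is present, so FubT is active.
HaxR is non-functional in this strain, so it has no effect.
With repressor FubT bound, *elnD* is not transcribed.
So ElnD is not produced.
Shikimate is absent, so HaxX is inactive.
Citrulline is absent, so ElnX is inactive.
With no repressor bound, *yilA* is transcribed.
So YilA is produced and active.
Required activator ElnD is absent, so *kulF* is not transcribed.
So KulF is not produced.
Required activator KulF is absent, so *elnT* is not transcribed.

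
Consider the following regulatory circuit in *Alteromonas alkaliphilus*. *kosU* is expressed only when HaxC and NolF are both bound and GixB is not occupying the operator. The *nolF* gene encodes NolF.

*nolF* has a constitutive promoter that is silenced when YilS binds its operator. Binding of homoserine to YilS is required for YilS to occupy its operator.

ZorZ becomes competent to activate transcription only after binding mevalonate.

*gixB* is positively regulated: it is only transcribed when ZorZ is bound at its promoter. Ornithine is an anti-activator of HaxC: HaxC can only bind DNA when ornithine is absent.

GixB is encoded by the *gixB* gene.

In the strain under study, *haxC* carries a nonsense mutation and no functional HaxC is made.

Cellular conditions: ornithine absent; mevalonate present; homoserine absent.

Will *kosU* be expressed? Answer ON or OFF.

OFF

Mevalonate is present, so ZorZ is active.
No repressor is bound and ZorZ is active, so *gixB* is transcribed.
So GixB is produced and active.
HaxC is non-functional in this strain, so it has no effect.
Homoserine is absent, so YilS is inactive.
With no repressor bound, *nolF* is transcribed.
So NolF is produced and active.
With repressor GixB bound, *kosU* is not transcribed.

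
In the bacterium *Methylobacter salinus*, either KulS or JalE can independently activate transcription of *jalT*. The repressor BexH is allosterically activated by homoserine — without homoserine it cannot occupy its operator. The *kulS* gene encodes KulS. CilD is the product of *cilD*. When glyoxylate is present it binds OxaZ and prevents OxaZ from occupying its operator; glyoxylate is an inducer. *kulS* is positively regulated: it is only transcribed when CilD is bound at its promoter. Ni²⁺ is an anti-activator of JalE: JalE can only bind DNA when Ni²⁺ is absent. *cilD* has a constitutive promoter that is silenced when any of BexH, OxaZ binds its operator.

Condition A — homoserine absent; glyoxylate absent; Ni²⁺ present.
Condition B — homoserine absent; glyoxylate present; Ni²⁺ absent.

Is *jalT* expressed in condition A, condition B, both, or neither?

Condition A:
Homoserine is absent, so BexH is inactive.
Glyoxylate is absent, so OxaZ is active.
With repressor OxaZ bound, *cilD* is not transcribed.
So CilD is not produced.
Required activator CilD is absent, so *kulS* is not transcribed.
So KulS is not produced.
Ni²⁺ is present, so JalE is inactive.
No activator is available at the *jalT* promoter, so *jalT* is not transcribed.
→ *jalT* is OFF in A.
Condition B:
Homoserine is absent, so BexH is inactive.
Glyoxylate is present, so OxaZ is inactive.
With no repressor bound, *cilD* is transcribed.
So CilD is produced and active.
No repressor is bound and CilD is active, so *kulS* is transcribed.
So KulS is produced and active.
Ni²⁺ is absent, so JalE is active.
Activator KulS is present, so *jalT* is transcribed.
→ *jalT* is ON in B.

B only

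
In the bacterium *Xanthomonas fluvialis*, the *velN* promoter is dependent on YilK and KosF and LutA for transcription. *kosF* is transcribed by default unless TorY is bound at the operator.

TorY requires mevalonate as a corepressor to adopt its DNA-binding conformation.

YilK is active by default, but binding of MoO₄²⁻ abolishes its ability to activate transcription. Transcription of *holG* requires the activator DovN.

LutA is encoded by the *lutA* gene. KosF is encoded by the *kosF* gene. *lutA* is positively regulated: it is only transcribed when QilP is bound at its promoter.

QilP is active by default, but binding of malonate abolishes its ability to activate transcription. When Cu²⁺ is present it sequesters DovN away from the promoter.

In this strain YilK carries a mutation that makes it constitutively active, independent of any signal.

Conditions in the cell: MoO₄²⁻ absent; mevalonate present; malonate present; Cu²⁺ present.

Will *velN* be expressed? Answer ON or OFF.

YilK is constitutively active in this strain.
Mevalonate is present, so TorY is active.
With repressor TorY bound, *kosF* is not transcribed.
So KosF is not produced.
Malonate is present, so QilP is inactive.
Required activator QilP is absent, so *lutA* is not transcribed.
So LutA is not produced.
Required activator KosF is absent, so *velN* is not transcribed.

OFF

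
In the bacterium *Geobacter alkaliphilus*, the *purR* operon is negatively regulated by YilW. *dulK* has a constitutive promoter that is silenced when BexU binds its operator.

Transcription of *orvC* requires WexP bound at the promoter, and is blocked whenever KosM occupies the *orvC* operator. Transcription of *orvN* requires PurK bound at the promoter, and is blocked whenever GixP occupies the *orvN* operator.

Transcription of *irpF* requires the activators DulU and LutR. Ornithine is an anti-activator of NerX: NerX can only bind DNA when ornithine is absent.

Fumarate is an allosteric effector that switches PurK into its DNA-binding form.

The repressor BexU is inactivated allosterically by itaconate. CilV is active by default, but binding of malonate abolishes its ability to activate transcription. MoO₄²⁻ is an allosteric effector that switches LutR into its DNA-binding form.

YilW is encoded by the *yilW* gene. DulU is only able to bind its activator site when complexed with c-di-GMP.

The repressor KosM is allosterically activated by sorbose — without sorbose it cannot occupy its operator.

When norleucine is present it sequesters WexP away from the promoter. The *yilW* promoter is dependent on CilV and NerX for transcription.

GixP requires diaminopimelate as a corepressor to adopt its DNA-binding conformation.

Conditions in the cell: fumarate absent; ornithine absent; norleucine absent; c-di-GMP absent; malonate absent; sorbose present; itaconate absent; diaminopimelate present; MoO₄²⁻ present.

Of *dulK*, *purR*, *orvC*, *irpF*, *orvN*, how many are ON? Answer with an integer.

Itaconate is absent, so BexU is active.
With repressor BexU bound, *dulK* is not transcribed.
→ *dulK* is OFF.
Malonate is absent, so CilV is active.
Ornithine is absent, so NerX is active.
No repressor is bound and CilV and NerX are active, so *yilW* is transcribed.
So YilW is produced and active.
With repressor YilW bound, *purR* is not transcribed.
→ *purR* is OFF.
Sorbose is present, so KosM is active.
Norleucine is absent, so WexP is active.
With repressor KosM bound, *orvC* is not transcribed.
→ *orvC* is OFF.
c-di-GMP is absent, so DulU is inactive.
MoO₄²⁻ is present, so LutR is active.
Required activator DulU is absent, so *irpF* is not transcribed.
→ *irpF* is OFF.
Fumarate is absent, so PurK is inactive.
Diaminopimelate is present, so GixP is active.
With repressor GixP bound, *orvN* is not transcribed.
→ *orvN* is OFF.
0 of the 5 genes are transcribed.

0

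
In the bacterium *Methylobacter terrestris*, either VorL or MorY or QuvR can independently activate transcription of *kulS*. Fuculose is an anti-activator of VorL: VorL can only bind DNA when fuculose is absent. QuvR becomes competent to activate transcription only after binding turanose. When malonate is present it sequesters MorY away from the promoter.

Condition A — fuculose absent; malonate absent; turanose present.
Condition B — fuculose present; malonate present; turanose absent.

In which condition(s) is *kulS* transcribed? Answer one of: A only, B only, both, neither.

A only

Condition A:
Fuculose is absent, so VorL is active.
Malonate is absent, so MorY is active.
Turanose is present, so QuvR is active.
Activator VorL is present, so *kulS* is transcribed.
→ *kulS* is ON in A.
Condition B:
Fuculose is present, so VorL is inactive.
Malonate is present, so MorY is inactive.
Turanose is absent, so QuvR is inactive.
No activator is available at the *kulS* promoter, so *kulS* is not transcribed.
→ *kulS* is OFF in B.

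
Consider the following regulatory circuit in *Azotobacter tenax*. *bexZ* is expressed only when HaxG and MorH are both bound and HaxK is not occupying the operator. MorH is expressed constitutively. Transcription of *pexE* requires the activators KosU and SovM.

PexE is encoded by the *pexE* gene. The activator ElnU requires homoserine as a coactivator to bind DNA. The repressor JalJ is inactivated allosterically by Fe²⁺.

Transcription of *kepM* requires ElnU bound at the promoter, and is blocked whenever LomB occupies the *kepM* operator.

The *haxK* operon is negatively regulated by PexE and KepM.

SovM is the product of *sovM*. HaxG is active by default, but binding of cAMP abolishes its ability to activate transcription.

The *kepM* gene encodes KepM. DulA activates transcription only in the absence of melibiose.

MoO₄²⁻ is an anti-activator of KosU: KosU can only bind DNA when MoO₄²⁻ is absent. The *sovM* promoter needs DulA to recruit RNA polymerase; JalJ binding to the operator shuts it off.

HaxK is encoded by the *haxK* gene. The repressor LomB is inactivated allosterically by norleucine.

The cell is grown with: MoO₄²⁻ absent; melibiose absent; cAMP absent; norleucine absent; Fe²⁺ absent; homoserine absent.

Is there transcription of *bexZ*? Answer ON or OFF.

cAMP is absent, so HaxG is active.
MoO₄²⁻ is absent, so KosU is active.
Melibiose is absent, so DulA is active.
Fe²⁺ is absent, so JalJ is active.
With repressor JalJ bound, *sovM* is not transcribed.
So SovM is not produced.
Required activator SovM is absent, so *pexE* is not transcribed.
So PexE is not produced.
Norleucine is absent, so LomB is active.
Homoserine is absent, so ElnU is inactive.
With repressor LomB bound, *kepM* is not transcribed.
So KepM is not produced.
With no repressor bound, *haxK* is transcribed.
So HaxK is produced and active.
MorH is produced constitutively and is active.
With repressor HaxK bound, *bexZ* is not transcribed.

OFF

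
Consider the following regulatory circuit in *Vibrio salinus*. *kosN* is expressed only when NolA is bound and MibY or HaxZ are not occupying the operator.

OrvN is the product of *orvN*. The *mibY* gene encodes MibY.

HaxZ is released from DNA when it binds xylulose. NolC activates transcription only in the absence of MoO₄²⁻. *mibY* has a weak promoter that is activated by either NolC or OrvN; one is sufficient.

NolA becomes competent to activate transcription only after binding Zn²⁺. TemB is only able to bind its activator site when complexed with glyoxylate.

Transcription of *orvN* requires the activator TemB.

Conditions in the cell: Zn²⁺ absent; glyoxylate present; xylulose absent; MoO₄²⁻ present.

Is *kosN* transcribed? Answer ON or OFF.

OFF

MoO₄²⁻ is present, so NolC is inactive.
Glyoxylate is present, so TemB is active.
No repressor is bound and TemB is active, so *orvN* is transcribed.
So OrvN is produced and active.
Activator OrvN is present, so *mibY* is transcribed.
So MibY is produced and active.
Xylulose is absent, so HaxZ is active.
Zn²⁺ is absent, so NolA is inactive.
With repressor MibY bound, *kosN* is not transcribed.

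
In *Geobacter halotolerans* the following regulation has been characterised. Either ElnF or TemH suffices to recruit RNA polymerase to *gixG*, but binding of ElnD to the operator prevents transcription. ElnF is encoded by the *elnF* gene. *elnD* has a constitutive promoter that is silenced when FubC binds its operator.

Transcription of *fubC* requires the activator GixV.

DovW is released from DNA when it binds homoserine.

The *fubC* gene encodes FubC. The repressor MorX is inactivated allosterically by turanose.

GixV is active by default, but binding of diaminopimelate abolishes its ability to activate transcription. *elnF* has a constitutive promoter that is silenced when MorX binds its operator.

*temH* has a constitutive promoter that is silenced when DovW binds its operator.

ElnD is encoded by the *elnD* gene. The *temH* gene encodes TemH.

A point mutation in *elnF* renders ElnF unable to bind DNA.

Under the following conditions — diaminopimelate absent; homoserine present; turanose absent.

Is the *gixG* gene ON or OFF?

ON

ElnF is non-functional in this strain, so it has no effect.
Diaminopimelate is absent, so GixV is active.
No repressor is bound and GixV is active, so *fubC* is transcribed.
So FubC is produced and active.
With repressor FubC bound, *elnD* is not transcribed.
So ElnD is not produced.
Homoserine is present, so DovW is inactive.
With no repressor bound, *temH* is transcribed.
So TemH is produced and active.
Activator TemH is present, so *gixG* is transcribed.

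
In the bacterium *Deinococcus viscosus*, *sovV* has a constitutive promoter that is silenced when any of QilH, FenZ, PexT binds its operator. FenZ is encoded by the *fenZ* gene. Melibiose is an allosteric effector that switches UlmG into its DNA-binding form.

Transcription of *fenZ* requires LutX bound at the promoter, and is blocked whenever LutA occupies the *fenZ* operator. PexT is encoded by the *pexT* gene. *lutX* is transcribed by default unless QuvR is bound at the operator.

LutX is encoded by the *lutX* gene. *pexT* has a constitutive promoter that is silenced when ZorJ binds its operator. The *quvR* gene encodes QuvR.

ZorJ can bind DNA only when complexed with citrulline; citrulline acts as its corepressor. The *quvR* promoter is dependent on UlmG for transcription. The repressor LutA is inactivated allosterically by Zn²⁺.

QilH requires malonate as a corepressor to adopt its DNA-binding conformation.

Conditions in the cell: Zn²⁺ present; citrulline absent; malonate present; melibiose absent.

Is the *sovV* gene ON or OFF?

OFF

Malonate is present, so QilH is active.
Zn²⁺ is present, so LutA is inactive.
Melibiose is absent, so UlmG is inactive.
Required activator UlmG is absent, so *quvR* is not transcribed.
So QuvR is not produced.
With no repressor bound, *lutX* is transcribed.
So LutX is produced and active.
No repressor is bound and LutX is active, so *fenZ* is transcribed.
So FenZ is produced and active.
Citrulline is absent, so ZorJ is inactive.
With no repressor bound, *pexT* is transcribed.
So PexT is produced and active.
With repressor QilH bound, *sovV* is not transcribed.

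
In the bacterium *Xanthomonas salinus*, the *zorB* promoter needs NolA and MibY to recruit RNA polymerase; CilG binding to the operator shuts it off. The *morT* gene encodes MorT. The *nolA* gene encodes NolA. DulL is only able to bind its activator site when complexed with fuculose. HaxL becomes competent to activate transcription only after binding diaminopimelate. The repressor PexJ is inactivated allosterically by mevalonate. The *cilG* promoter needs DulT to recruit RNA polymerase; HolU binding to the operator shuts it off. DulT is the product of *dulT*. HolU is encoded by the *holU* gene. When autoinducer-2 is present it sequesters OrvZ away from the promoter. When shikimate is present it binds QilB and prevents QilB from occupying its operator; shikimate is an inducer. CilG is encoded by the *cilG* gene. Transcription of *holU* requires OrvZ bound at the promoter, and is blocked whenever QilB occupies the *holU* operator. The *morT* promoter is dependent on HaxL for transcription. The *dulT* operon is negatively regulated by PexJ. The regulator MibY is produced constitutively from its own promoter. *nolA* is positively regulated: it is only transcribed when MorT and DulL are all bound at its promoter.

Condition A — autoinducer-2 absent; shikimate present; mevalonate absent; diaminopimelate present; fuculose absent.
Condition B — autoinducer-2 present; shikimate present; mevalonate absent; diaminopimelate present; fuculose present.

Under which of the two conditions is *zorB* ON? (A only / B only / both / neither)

Condition A:
Autoinducer-2 is absent, so OrvZ is active.
Shikimate is present, so QilB is inactive.
No repressor is bound and OrvZ is active, so *holU* is transcribed.
So HolU is produced and active.
Mevalonate is absent, so PexJ is active.
With repressor PexJ bound, *dulT* is not transcribed.
So DulT is not produced.
With repressor HolU bound, *cilG* is not transcribed.
So CilG is not produced.
Diaminopimelate is present, so HaxL is active.
No repressor is bound and HaxL is active, so *morT* is transcribed.
So MorT is produced and active.
Fuculose is absent, so DulL is inactive.
Required activator DulL is absent, so *nolA* is not transcribed.
So NolA is not produced.
MibY is produced constitutively and is active.
Required activator NolA is absent, so *zorB* is not transcribed.
→ *zorB* is OFF in A.
Condition B:
Autoinducer-2 is present, so OrvZ is inactive.
Shikimate is present, so QilB is inactive.
Required activator OrvZ is absent, so *holU* is not transcribed.
So HolU is not produced.
Mevalonate is absent, so PexJ is active.
With repressor PexJ bound, *dulT* is not transcribed.
So DulT is not produced.
Required activator DulT is absent, so *cilG* is not transcribed.
So CilG is not produced.
Diaminopimelate is present, so HaxL is active.
No repressor is bound and HaxL is active, so *morT* is transcribed.
So MorT is produced and active.
Fuculose is present, so DulL is active.
No repressor is bound and MorT and DulL are active, so *nolA* is transcribed.
So NolA is produced and active.
MibY is produced constitutively and is active.
No repressor is bound and NolA and MibY are active, so *zorB* is transcribed.
→ *zorB* is ON in B.

B only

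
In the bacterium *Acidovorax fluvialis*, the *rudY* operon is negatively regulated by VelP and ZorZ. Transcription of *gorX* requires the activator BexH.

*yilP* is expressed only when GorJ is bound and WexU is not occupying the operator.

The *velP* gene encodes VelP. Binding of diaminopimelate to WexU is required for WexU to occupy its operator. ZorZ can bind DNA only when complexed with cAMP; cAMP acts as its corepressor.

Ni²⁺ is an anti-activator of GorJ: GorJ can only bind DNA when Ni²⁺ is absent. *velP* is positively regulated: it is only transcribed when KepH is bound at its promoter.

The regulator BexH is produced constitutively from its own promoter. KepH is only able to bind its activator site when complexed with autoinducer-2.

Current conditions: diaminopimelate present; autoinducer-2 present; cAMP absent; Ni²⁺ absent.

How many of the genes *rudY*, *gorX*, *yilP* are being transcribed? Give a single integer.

Autoinducer-2 is present, so KepH is active.
No repressor is bound and KepH is active, so *velP* is transcribed.
So VelP is produced and active.
cAMP is absent, so ZorZ is inactive.
With repressor VelP bound, *rudY* is not transcribed.
→ *rudY* is OFF.
BexH is produced constitutively and is active.
No repressor is bound and BexH is active, so *gorX* is transcribed.
→ *gorX* is ON.
Ni²⁺ is absent, so GorJ is active.
Diaminopimelate is present, so WexU is active.
With repressor WexU bound, *yilP* is not transcribed.
→ *yilP* is OFF.
1 of the 3 genes is transcribed.

1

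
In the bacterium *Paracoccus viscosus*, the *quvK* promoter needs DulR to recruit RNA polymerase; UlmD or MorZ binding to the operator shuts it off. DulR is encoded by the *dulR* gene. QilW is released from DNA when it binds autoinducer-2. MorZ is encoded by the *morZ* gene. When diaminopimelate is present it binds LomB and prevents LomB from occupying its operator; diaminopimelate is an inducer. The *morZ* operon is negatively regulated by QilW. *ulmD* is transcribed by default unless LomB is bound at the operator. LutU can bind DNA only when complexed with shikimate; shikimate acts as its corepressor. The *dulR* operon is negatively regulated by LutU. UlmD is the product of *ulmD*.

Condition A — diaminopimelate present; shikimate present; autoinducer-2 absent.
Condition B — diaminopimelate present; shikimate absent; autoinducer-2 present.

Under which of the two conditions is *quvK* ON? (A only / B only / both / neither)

Condition A:
Diaminopimelate is present, so LomB is inactive.
With no repressor bound, *ulmD* is transcribed.
So UlmD is produced and active.
Shikimate is present, so LutU is active.
With repressor LutU bound, *dulR* is not transcribed.
So DulR is not produced.
Autoinducer-2 is absent, so QilW is active.
With repressor QilW bound, *morZ* is not transcribed.
So MorZ is not produced.
With repressor UlmD bound, *quvK* is not transcribed.
→ *quvK* is OFF in A.
Condition B:
Diaminopimelate is present, so LomB is inactive.
With no repressor bound, *ulmD* is transcribed.
So UlmD is produced and active.
Shikimate is absent, so LutU is inactive.
With no repressor bound, *dulR* is transcribed.
So DulR is produced and active.
Autoinducer-2 is present, so QilW is inactive.
With no repressor bound, *morZ* is transcribed.
So MorZ is produced and active.
With repressor UlmD bound, *quvK* is not transcribed.
→ *quvK* is OFF in B.

neither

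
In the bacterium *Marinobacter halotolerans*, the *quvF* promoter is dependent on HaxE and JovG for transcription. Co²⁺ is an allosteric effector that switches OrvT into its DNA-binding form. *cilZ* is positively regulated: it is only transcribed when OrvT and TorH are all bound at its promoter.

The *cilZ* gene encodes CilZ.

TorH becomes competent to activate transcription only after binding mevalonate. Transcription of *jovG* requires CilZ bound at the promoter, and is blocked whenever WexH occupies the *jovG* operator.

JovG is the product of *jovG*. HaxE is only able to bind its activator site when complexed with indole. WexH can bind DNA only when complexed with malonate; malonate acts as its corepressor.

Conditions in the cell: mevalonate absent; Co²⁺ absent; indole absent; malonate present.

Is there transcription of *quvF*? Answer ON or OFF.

Indole is absent, so HaxE is inactive.
Co²⁺ is absent, so OrvT is inactive.
Mevalonate is absent, so TorH is inactive.
Required activator OrvT is absent, so *cilZ* is not transcribed.
So CilZ is not produced.
Malonate is present, so WexH is active.
With repressor WexH bound, *jovG* is not transcribed.
So JovG is not produced.
Required activator HaxE is absent, so *quvF* is not transcribed.

OFF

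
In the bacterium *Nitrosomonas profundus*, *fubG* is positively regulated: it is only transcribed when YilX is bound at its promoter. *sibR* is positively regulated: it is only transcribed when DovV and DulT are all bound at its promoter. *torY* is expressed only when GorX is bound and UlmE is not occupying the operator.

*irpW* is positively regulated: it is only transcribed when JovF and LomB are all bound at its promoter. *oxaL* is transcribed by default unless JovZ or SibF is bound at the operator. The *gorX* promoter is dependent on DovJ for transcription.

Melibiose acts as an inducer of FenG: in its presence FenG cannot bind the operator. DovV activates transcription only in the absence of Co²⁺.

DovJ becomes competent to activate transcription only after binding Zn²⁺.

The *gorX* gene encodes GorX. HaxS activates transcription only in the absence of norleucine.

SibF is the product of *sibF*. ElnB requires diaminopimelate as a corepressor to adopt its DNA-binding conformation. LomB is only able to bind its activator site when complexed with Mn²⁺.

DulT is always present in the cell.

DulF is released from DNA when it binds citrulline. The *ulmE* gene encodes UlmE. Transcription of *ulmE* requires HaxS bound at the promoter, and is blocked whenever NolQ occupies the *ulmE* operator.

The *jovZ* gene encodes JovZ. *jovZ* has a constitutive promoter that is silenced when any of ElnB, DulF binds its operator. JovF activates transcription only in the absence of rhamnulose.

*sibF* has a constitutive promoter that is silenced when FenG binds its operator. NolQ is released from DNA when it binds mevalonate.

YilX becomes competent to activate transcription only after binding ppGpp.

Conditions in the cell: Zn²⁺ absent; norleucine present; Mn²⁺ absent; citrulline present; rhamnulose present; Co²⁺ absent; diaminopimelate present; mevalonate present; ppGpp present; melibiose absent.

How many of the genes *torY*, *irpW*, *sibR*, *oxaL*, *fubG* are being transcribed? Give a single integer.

3

Norleucine is present, so HaxS is inactive.
Mevalonate is present, so NolQ is inactive.
Required activator HaxS is absent, so *ulmE* is not transcribed.
So UlmE is not produced.
Zn²⁺ is absent, so DovJ is inactive.
Required activator DovJ is absent, so *gorX* is not transcribed.
So GorX is not produced.
Required activator GorX is absent, so *torY* is not transcribed.
→ *torY* is OFF.
Rhamnulose is present, so JovF is inactive.
Mn²⁺ is absent, so LomB is inactive.
Required activator JovF is absent, so *irpW* is not transcribed.
→ *irpW* is OFF.
Co²⁺ is absent, so DovV is active.
DulT is produced constitutively and is active.
No repressor is bound and DovV and DulT are active, so *sibR* is transcribed.
→ *sibR* is ON.
Diaminopimelate is present, so ElnB is active.
Citrulline is present, so DulF is inactive.
With repressor ElnB bound, *jovZ* is not transcribed.
So JovZ is not produced.
Melibiose is absent, so FenG is active.
With repressor FenG bound, *sibF* is not transcribed.
So SibF is not produced.
With no repressor bound, *oxaL* is transcribed.
→ *oxaL* is ON.
ppGpp is present, so YilX is active.
No repressor is bound and YilX is active, so *fubG* is transcribed.
→ *fubG* is ON.
3 of the 5 genes are transcribed.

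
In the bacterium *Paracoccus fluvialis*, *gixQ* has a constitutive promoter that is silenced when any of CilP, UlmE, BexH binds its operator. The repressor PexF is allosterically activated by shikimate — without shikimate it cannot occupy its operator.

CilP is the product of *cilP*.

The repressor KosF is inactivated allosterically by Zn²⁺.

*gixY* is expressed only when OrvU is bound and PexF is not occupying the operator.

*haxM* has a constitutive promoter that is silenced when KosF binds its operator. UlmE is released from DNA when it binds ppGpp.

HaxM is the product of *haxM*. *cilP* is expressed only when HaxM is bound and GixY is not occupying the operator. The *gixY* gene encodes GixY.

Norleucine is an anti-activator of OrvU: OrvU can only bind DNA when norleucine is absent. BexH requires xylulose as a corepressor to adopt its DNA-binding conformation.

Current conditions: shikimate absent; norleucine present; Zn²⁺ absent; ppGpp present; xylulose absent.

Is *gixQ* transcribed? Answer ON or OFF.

Norleucine is present, so OrvU is inactive.
Shikimate is absent, so PexF is inactive.
Required activator OrvU is absent, so *gixY* is not transcribed.
So GixY is not produced.
Zn²⁺ is absent, so KosF is active.
With repressor KosF bound, *haxM* is not transcribed.
So HaxM is not produced.
Required activator HaxM is absent, so *cilP* is not transcribed.
So CilP is not produced.
ppGpp is present, so UlmE is inactive.
Xylulose is absent, so BexH is inactive.
With no repressor bound, *gixQ* is transcribed.

ON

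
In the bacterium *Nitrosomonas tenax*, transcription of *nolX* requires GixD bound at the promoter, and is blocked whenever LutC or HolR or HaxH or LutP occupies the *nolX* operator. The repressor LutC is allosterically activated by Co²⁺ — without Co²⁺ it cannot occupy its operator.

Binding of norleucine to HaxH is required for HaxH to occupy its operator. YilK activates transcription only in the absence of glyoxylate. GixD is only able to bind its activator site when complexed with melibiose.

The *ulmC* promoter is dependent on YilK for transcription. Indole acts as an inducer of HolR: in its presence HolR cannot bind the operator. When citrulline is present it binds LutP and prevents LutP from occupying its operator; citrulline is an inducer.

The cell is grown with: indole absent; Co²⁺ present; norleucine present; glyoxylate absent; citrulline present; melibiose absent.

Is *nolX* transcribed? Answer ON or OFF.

Co²⁺ is present, so LutC is active.
Melibiose is absent, so GixD is inactive.
Indole is absent, so HolR is active.
Norleucine is present, so HaxH is active.
Citrulline is present, so LutP is inactive.
With repressor LutC bound, *nolX* is not transcribed.

OFF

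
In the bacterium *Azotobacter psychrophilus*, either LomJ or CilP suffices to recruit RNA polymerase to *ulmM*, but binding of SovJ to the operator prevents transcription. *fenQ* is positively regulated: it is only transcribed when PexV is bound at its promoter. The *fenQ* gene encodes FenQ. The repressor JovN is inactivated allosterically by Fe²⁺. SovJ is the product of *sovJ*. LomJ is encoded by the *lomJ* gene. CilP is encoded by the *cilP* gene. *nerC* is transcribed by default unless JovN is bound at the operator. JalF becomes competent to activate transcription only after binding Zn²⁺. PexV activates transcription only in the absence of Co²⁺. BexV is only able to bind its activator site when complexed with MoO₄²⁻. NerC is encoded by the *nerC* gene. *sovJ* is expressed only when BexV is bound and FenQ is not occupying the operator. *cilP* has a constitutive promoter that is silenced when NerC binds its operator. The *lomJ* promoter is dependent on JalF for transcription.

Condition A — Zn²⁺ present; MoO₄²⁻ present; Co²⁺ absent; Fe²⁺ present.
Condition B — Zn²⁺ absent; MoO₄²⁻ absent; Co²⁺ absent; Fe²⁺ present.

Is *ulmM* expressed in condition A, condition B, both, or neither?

Condition A:
Zn²⁺ is present, so JalF is active.
No repressor is bound and JalF is active, so *lomJ* is transcribed.
So LomJ is produced and active.
MoO₄²⁻ is present, so BexV is active.
Co²⁺ is absent, so PexV is active.
No repressor is bound and PexV is active, so *fenQ* is transcribed.
So FenQ is produced and active.
With repressor FenQ bound, *sovJ* is not transcribed.
So SovJ is not produced.
Fe²⁺ is present, so JovN is inactive.
With no repressor bound, *nerC* is transcribed.
So NerC is produced and active.
With repressor NerC bound, *cilP* is not transcribed.
So CilP is not produced.
Activator LomJ is present, so *ulmM* is transcribed.
→ *ulmM* is ON in A.
Condition B:
Zn²⁺ is absent, so JalF is inactive.
Required activator JalF is absent, so *lomJ* is not transcribed.
So LomJ is not produced.
MoO₄²⁻ is absent, so BexV is inactive.
Co²⁺ is absent, so PexV is active.
No repressor is bound and PexV is active, so *fenQ* is transcribed.
So FenQ is produced and active.
With repressor FenQ bound, *sovJ* is not transcribed.
So SovJ is not produced.
Fe²⁺ is present, so JovN is inactive.
With no repressor bound, *nerC* is transcribed.
So NerC is produced and active.
With repressor NerC bound, *cilP* is not transcribed.
So CilP is not produced.
No activator is available at the *ulmM* promoter, so *ulmM* is not transcribed.
→ *ulmM* is OFF in B.

A only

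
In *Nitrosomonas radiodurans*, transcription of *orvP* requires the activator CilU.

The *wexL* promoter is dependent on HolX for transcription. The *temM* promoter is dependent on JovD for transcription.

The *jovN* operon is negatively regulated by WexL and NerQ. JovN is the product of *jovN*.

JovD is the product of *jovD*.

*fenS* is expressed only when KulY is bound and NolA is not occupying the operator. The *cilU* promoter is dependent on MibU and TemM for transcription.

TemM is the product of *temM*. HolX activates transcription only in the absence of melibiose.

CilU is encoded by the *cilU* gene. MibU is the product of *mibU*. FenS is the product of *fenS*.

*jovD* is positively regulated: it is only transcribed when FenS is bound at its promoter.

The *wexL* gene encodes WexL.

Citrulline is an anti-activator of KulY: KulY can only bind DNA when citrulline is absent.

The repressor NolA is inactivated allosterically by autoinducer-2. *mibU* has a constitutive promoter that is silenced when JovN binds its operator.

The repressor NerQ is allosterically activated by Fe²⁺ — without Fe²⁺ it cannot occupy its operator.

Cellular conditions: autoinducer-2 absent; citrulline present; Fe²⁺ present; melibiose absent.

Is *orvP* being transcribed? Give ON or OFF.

OFF

Melibiose is absent, so HolX is active.
No repressor is bound and HolX is active, so *wexL* is transcribed.
So WexL is produced and active.
Fe²⁺ is present, so NerQ is active.
With repressor WexL bound, *jovN* is not transcribed.
So JovN is not produced.
With no repressor bound, *mibU* is transcribed.
So MibU is produced and active.
Citrulline is present, so KulY is inactive.
Autoinducer-2 is absent, so NolA is active.
With repressor NolA bound, *fenS* is not transcribed.
So FenS is not produced.
Required activator FenS is absent, so *jovD* is not transcribed.
So JovD is not produced.
Required activator JovD is absent, so *temM* is not transcribed.
So TemM is not produced.
Required activator TemM is absent, so *cilU* is not transcribed.
So CilU is not produced.
Required activator CilU is absent, so *orvP* is not transcribed.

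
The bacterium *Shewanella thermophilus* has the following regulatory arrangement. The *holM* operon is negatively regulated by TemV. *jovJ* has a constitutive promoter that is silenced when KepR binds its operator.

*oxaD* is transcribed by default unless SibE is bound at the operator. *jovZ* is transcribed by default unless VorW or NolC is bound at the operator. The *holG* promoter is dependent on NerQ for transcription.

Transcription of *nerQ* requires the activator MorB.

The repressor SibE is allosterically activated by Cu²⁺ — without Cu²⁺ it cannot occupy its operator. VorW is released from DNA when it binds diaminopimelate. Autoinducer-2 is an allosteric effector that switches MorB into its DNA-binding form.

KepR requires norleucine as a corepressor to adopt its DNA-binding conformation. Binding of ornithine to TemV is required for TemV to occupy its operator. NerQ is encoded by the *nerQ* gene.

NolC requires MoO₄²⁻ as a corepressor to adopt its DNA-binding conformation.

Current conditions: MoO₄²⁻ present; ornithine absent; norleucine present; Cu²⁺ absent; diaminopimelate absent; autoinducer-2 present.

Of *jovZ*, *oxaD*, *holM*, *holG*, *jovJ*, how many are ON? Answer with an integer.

3

Diaminopimelate is absent, so VorW is active.
MoO₄²⁻ is present, so NolC is active.
With repressor VorW bound, *jovZ* is not transcribed.
→ *jovZ* is OFF.
Cu²⁺ is absent, so SibE is inactive.
With no repressor bound, *oxaD* is transcribed.
→ *oxaD* is ON.
Ornithine is absent, so TemV is inactive.
With no repressor bound, *holM* is transcribed.
→ *holM* is ON.
Autoinducer-2 is present, so MorB is active.
No repressor is bound and MorB is active, so *nerQ* is transcribed.
So NerQ is produced and active.
No repressor is bound and NerQ is active, so *holG* is transcribed.
→ *holG* is ON.
Norleucine is present, so KepR is active.
With repressor KepR bound, *jovJ* is not transcribed.
→ *jovJ* is OFF.
3 of the 5 genes are transcribed.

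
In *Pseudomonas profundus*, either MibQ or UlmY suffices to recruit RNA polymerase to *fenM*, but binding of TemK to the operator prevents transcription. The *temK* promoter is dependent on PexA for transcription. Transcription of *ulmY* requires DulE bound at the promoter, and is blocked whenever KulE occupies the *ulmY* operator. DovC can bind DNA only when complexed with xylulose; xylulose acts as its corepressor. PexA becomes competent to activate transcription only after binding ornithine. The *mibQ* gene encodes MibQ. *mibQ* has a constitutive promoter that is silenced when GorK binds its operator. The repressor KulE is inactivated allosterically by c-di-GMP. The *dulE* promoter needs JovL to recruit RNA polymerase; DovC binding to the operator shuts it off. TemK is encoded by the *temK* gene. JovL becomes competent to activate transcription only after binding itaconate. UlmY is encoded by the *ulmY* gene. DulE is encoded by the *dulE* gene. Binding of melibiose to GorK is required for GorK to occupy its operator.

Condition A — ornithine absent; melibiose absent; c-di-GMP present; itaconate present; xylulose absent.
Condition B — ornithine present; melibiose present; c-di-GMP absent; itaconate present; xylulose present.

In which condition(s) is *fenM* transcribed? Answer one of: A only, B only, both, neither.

Condition A:
Ornithine is absent, so PexA is inactive.
Required activator PexA is absent, so *temK* is not transcribed.
So TemK is not produced.
Melibiose is absent, so GorK is inactive.
With no repressor bound, *mibQ* is transcribed.
So MibQ is produced and active.
c-di-GMP is present, so KulE is inactive.
Itaconate is present, so JovL is active.
Xylulose is absent, so DovC is inactive.
No repressor is bound and JovL is active, so *dulE* is transcribed.
So DulE is produced and active.
No repressor is bound and DulE is active, so *ulmY* is transcribed.
So UlmY is produced and active.
Activator MibQ is present, so *fenM* is transcribed.
→ *fenM* is ON in A.
Condition B:
Ornithine is present, so PexA is active.
No repressor is bound and PexA is active, so *temK* is transcribed.
So TemK is produced and active.
Melibiose is present, so GorK is active.
With repressor GorK bound, *mibQ* is not transcribed.
So MibQ is not produced.
c-di-GMP is absent, so KulE is active.
Itaconate is present, so JovL is active.
Xylulose is present, so DovC is active.
With repressor DovC bound, *dulE* is not transcribed.
So DulE is not produced.
With repressor KulE bound, *ulmY* is not transcribed.
So UlmY is not produced.
With repressor TemK bound, *fenM* is not transcribed.
→ *fenM* is OFF in B.

A only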